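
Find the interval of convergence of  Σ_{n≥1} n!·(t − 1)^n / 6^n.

Ratio test: |a_{n+1}/a_n| = (n+1) · 1/6 → ∞ as n → ∞.
Since the ratio → ∞, the series diverges for every t ≠ 1, and R = 0.

{1}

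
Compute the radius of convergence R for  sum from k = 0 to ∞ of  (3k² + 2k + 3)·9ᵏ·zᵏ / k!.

R = ∞

Ratio test: |a_{k+1}/a_k| = (3(k+1)² + 2(k+1) + 3)/(3k² + 2k + 3) · 9 · 1/(k+1) → 0 as k → ∞.
The ratio tends to 0 regardless of z, hence R = ∞.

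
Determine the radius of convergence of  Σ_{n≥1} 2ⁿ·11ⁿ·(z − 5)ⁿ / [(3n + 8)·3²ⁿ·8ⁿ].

R = 36/11

Apply the ratio test: |a_{n+1}| / |a_n| = [(3n + 8)/(3(n+1) + 8)] · 2·11/(9·8), which tends to 11/36 as n → ∞.
Thus R = 1/(11/36) = 36/11.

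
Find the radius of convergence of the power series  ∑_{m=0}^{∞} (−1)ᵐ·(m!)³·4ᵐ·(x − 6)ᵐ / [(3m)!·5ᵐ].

Ratio test: |a_{m+1}/a_m| = (m+1)³/[(3m+1)·(3m+2)·(3m+3)] · 4/5 → 4/135 as m → ∞.
Convergence for |x − 6| · 4/135 < 1, i.e. |x − 6| < 135/4. So R = 135/4.

R = 135/4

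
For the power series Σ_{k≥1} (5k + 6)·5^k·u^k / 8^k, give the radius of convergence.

By the ratio test, |a_{k+1}/a_k| = [(5(k+1) + 6)/(5k + 6)] · 5/8 → 5/8.
Thus R = 1/(5/8) = 8/5.

R = 8/5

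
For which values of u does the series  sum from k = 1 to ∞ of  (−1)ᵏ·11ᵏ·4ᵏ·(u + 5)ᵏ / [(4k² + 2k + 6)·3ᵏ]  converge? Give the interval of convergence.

Ratio test: |a_{k+1}/a_k| = [(4k² + 2k + 6)/(4(k+1)² + 2(k+1) + 6)] · 11·4/3 → 44/3 as k → ∞.
Thus R = 1/(44/3) = 3/44.
Endpoint u = -217/44: the terms are on the order of 1/k², so the series converges absolutely by comparison with the p-series (p = 2 > 1).
At u = -223/44: absolute convergence follows by limit comparison with Σ 1/k².

[-223/44, -217/44]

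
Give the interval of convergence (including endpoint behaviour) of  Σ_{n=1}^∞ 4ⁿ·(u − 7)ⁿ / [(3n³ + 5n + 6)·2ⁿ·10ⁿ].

Apply the ratio test: |a_{n+1}| / |a_n| = [(3n³ + 5n + 6)/(3(n+1)³ + 5(n+1) + 6)] · 4/(2·10), which tends to 1/5 as n → ∞.
Thus R = 1/(1/5) = 5.
When u = 12, the series is dominated by a constant times Σ 1/n³, which converges (p = 3 > 1).
When u = 2, absolute convergence follows by limit comparison with Σ 1/n³.

[2, 12]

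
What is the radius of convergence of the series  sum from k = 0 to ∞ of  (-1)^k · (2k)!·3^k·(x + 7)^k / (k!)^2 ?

R = 1/12

By the ratio test, |a_{k+1}/a_k| = (2k+1)·(2k+2)/(k+1)² · 3 → 12.
Thus R = 1/(12) = 1/12.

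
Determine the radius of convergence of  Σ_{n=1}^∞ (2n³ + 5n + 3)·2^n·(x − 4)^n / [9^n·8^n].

R = 36

The ratio of consecutive coefficients is [(2(n+1)³ + 5(n+1) + 3)/(2n³ + 5n + 3)] · 2/(9·8) → 1/36.
Thus R = 1/(1/36) = 36.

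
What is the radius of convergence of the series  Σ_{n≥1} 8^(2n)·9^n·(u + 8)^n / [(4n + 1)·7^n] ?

R = 7/576

Ratio test: |a_{n+1}/a_n| = [(4n + 1)/(4(n+1) + 1)] · 64·9/7 → 576/7 as n → ∞.
Hence the series converges for |u + 8| < 1/(576/7) = 7/576, so the radius of convergence is 7/576.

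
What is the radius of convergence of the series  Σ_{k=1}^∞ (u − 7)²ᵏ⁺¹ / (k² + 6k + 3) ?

Apply the ratio test: |a_{k+1}| / |a_k| = (k² + 6k + 3)/((k+1)² + 6(k+1) + 3), which tends to 1 as k → ∞.
Successive powers of (u − 7) differ by 2, so the series converges when |u − 7|² · 1 < 1, i.e. |u − 7| < √(1) = 1. So R = 1.

R = 1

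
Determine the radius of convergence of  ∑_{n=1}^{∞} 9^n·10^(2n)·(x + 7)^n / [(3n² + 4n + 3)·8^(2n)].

Ratio test: |a_{n+1}/a_n| = [(3n² + 4n + 3)/(3(n+1)² + 4(n+1) + 3)] · 9·100/64 → 225/16 as n → ∞.
Hence the series converges for |x + 7| < 1/(225/16) = 16/225, so the radius of convergence is 16/225.

R = 16/225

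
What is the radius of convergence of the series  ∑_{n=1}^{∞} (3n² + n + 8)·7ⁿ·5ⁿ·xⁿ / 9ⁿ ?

R = 9/35

Apply the ratio test: |a_{n+1}| / |a_n| = [(3(n+1)² + (n+1) + 8)/(3n² + n + 8)] · 7·5/9, which tends to 35/9 as n → ∞.
Convergence for |x| · 35/9 < 1, i.e. |x| < 9/35. So R = 9/35.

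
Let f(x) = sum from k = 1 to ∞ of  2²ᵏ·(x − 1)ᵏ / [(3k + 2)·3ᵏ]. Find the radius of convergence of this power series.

The ratio of consecutive coefficients is [(3k + 2)/(3(k+1) + 2)] · 4/3 → 4/3.
Thus R = 1/(4/3) = 3/4.

R = 3/4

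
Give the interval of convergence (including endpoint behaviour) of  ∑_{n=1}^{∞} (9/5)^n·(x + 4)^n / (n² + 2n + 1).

Ratio test: |a_{n+1}/a_n| = [(n² + 2n + 1)/((n+1)² + 2(n+1) + 1)] · 9/5 → 9/5 as n → ∞.
Hence the series converges for |x + 4| < 1/(9/5) = 5/9, so the radius of convergence is 5/9.
Check x = -31/9: the series is dominated by a constant times Σ 1/n², which converges (p = 2 > 1).
When x = -41/9, the terms are on the order of 1/n², so the series converges absolutely by comparison with the p-series (p = 2 > 1).

[-41/9, -31/9]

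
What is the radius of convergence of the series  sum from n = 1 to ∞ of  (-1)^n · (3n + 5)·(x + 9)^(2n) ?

Ratio test: |a_{n+1}/a_n| = (3(n+1) + 5)/(3n + 5) → 1 as n → ∞.
Successive powers of (x + 9) differ by 2, so the series converges when |x + 9|² · 1 < 1, i.e. |x + 9| < √(1) = 1. So R = 1.

R = 1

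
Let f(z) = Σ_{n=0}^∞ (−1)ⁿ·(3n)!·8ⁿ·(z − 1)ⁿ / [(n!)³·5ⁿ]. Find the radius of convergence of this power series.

The ratio of consecutive coefficients is (3n+1)·(3n+2)·(3n+3)/(n+1)³ · 8/5 → 216/5.
Convergence for |z − 1| · 216/5 < 1, i.e. |z − 1| < 5/216. So R = 5/216.

R = 5/216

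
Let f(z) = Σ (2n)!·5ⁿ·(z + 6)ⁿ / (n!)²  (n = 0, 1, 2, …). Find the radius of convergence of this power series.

By the ratio test, |a_{n+1}/a_n| = (2n+1)·(2n+2)/(n+1)² · 5 → 20.
Convergence for |z + 6| · 20 < 1, i.e. |z + 6| < 1/20. So R = 1/20.

R = 1/20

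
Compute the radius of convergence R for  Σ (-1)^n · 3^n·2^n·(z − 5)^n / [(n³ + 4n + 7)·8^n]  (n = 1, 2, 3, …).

Ratio test: |a_{n+1}/a_n| = [(n³ + 4n + 7)/((n+1)³ + 4(n+1) + 7)] · 3·2/8 → 3/4 as n → ∞.
Hence the series converges for |z − 5| < 1/(3/4) = 4/3, so the radius of convergence is 4/3.

R = 4/3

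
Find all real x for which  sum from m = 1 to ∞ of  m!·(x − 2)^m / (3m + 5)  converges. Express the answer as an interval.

{2}

Apply the ratio test: |a_{m+1}| / |a_m| = (m+1) · (3m + 5)/(3(m+1) + 5), which tends to ∞ as m → ∞.
The terms grow without bound for any (x − 2) ≠ 0, so R = 0 (convergence only at x = 2).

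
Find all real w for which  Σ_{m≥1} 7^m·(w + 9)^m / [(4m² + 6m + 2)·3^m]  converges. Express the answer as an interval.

[-66/7, -60/7]

Apply the ratio test: |a_{m+1}| / |a_m| = [(4m² + 6m + 2)/(4(m+1)² + 6(m+1) + 2)] · 7/3, which tends to 7/3 as m → ∞.
Thus R = 1/(7/3) = 3/7.
At w = -60/7: the terms are on the order of 1/m², so the series converges absolutely by comparison with the p-series (p = 2 > 1).
Endpoint w = -66/7: the series is dominated by a constant times Σ 1/m², which converges (p = 2 > 1).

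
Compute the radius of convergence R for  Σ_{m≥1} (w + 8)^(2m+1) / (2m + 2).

Ratio test: |a_{m+1}/a_m| = (2m + 2)/(2(m+1) + 2) → 1 as m → ∞.
Since the exponent of (w + 8) increases by 2 each term, convergence requires |w + 8|² < 1, hence R = 1.

R = 1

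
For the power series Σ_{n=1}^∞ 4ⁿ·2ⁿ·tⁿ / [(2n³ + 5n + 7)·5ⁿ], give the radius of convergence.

By the ratio test, |a_{n+1}/a_n| = [(2n³ + 5n + 7)/(2(n+1)³ + 5(n+1) + 7)] · 4·2/5 → 8/5.
Convergence for |t| · 8/5 < 1, i.e. |t| < 5/8. So R = 5/8.

R = 5/8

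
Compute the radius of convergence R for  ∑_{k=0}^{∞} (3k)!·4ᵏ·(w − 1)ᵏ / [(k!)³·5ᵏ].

Ratio test: |a_{k+1}/a_k| = (3k+1)·(3k+2)·(3k+3)/(k+1)³ · 4/5 → 108/5 as k → ∞.
Convergence for |w − 1| · 108/5 < 1, i.e. |w − 1| < 5/108. So R = 5/108.

R = 5/108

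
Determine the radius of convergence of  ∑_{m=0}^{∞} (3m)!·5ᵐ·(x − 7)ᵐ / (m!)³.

R = 1/135

Ratio test: |a_{m+1}/a_m| = (3m+1)·(3m+2)·(3m+3)/(m+1)³ · 5 → 135 as m → ∞.
Convergence for |x − 7| · 135 < 1, i.e. |x − 7| < 1/135. So R = 1/135.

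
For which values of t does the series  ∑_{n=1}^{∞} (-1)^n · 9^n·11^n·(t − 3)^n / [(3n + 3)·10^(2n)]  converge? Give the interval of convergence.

Apply the ratio test: |a_{n+1}| / |a_n| = [(3n + 3)/(3(n+1) + 3)] · 9·11/100, which tends to 99/100 as n → ∞.
The series converges when 99/100 · |t − 3| < 1, giving R = 100/99.
Endpoint t = 397/99: an alternating series whose terms decrease to 0 in absolute value, so it converges by the Leibniz criterion.
Check t = 197/99: comparison with the harmonic series Σ 1/n shows the series diverges.

(197/99, 397/99]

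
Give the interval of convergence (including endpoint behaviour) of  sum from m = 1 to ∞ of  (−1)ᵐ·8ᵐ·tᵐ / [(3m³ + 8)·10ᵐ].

[-5/4, 5/4]

The ratio of consecutive coefficients is [(3m³ + 8)/(3(m+1)³ + 8)] · 8/10 → 4/5.
The series converges when 4/5 · |t| < 1, giving R = 5/4.
When t = 5/4, the series is dominated by a constant times Σ 1/m³, which converges (p = 3 > 1).
At t = -5/4: the series is dominated by a constant times Σ 1/m³, which converges (p = 3 > 1).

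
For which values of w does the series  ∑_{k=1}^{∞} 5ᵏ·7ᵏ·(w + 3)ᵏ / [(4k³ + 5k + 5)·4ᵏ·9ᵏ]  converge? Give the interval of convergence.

[-141/35, -69/35]

Ratio test: |a_{k+1}/a_k| = [(4k³ + 5k + 5)/(4(k+1)³ + 5(k+1) + 5)] · 5·7/(4·9) → 35/36 as k → ∞.
Thus R = 1/(35/36) = 36/35.
When w = -69/35, absolute convergence follows by limit comparison with Σ 1/k³.
At w = -141/35: the terms are on the order of 1/k³, so the series converges absolutely by comparison with the p-series (p = 3 > 1).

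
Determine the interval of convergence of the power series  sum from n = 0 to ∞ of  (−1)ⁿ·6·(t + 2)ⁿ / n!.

The ratio of consecutive coefficients is 6/6 · 1/(n+1) → 0.
The limit is 0, so the series converges for all t; R = ∞.

(−∞, ∞)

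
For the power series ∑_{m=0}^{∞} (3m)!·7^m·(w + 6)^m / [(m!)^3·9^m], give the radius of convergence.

R = 1/21

By the ratio test, |a_{m+1}/a_m| = (3m+1)·(3m+2)·(3m+3)/(m+1)³ · 7/9 → 21.
Thus R = 1/(21) = 1/21.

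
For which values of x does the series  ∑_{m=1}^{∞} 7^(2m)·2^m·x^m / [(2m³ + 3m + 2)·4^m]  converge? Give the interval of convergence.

By the ratio test, |a_{m+1}/a_m| = [(2m³ + 3m + 2)/(2(m+1)³ + 3(m+1) + 2)] · 49·2/4 → 49/2.
Hence the series converges for |x| < 1/(49/2) = 2/49, so the radius of convergence is 2/49.
Endpoint x = 2/49: the terms are on the order of 1/m³, so the series converges absolutely by comparison with the p-series (p = 3 > 1).
When x = -2/49, the series is dominated by a constant times Σ 1/m³, which converges (p = 3 > 1).

[-2/49, 2/49]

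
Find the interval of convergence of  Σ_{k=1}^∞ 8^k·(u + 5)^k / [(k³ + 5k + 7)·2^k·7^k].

[-27/4, -13/4]

Ratio test: |a_{k+1}/a_k| = [(k³ + 5k + 7)/((k+1)³ + 5(k+1) + 7)] · 8/(2·7) → 4/7 as k → ∞.
The series converges when 4/7 · |u + 5| < 1, giving R = 7/4.
Check u = -13/4: absolute convergence follows by limit comparison with Σ 1/k³.
When u = -27/4, absolute convergence follows by limit comparison with Σ 1/k³.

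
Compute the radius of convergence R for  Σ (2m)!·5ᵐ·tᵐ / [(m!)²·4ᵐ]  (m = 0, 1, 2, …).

R = 1/5

The ratio of consecutive coefficients is (2m+1)·(2m+2)/(m+1)² · 5/4 → 5.
The series converges when 5 · |t| < 1, giving R = 1/5.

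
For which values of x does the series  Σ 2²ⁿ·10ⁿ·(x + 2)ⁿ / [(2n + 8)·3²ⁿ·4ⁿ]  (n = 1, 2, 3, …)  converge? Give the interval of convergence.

[-29/10, -11/10)

Ratio test: |a_{n+1}/a_n| = [(2n + 8)/(2(n+1) + 8)] · 4·10/(9·4) → 10/9 as n → ∞.
Convergence for |x + 2| · 10/9 < 1, i.e. |x + 2| < 9/10. So R = 9/10.
Check x = -11/10: the terms behave like c/n; limit comparison with the harmonic series gives divergence.
When x = -29/10, an alternating series whose terms decrease to 0 in absolute value, so it converges by the Leibniz criterion.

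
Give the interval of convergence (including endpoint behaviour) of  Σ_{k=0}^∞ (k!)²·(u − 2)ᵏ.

Ratio test: |a_{k+1}/a_k| = (k+1)² → ∞ as k → ∞.
The terms grow without bound for any (u − 2) ≠ 0, so R = 0 (convergence only at u = 2).

{2}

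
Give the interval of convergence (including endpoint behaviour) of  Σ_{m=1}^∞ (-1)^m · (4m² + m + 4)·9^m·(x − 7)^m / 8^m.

By the ratio test, |a_{m+1}/a_m| = [(4(m+1)² + (m+1) + 4)/(4m² + m + 4)] · 9/8 → 9/8.
The series converges when 9/8 · |x − 7| < 1, giving R = 8/9.
When x = 71/9, the m-th term does not approach 0; divergence by the term test.
At x = 55/9: the terms do not tend to 0, so the series diverges.

(55/9, 71/9)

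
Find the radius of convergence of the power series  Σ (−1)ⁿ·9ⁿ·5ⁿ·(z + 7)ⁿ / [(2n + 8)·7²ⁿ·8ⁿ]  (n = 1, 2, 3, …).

The ratio of consecutive coefficients is [(2n + 8)/(2(n+1) + 8)] · 9·5/(49·8) → 45/392.
The series converges when 45/392 · |z + 7| < 1, giving R = 392/45.

R = 392/45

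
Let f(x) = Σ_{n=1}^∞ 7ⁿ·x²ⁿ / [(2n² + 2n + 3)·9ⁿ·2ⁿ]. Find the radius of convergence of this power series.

Ratio test: |a_{n+1}/a_n| = [(2n² + 2n + 3)/(2(n+1)² + 2(n+1) + 3)] · 7/(9·2) → 7/18 as n → ∞.
Since the exponent of x increases by 2 each term, convergence requires |x|² < 18/7, hence R = 3√14/7.

R = 3√14/7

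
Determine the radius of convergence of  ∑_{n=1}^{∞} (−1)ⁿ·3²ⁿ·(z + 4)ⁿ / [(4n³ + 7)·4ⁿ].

R = 4/9

The ratio of consecutive coefficients is [(4n³ + 7)/(4(n+1)³ + 7)] · 9/4 → 9/4.
Hence the series converges for |z + 4| < 1/(9/4) = 4/9, so the radius of convergence is 4/9.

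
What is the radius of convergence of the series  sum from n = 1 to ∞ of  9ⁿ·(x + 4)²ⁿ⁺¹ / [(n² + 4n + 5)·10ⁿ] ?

Apply the ratio test: |a_{n+1}| / |a_n| = [(n² + 4n + 5)/((n+1)² + 4(n+1) + 5)] · 9/10, which tends to 9/10 as n → ∞.
Writing y = (x + 4)², the series in y has radius 10/9, so |x + 4| < √(10/9) and R = √10/3.

R = √10/3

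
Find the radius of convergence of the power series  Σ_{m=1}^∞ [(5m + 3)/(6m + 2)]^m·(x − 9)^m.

R = 6/5

By the Cauchy root test, |a_m|^(1/m) = (5m + 3)/(6m + 2) → 5/6.
The series converges when 5/6 · |x − 9| < 1, giving R = 6/5.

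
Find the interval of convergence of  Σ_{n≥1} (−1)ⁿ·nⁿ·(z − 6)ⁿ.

{6}

Root test: |a_n|^(1/n) = n → ∞.
Since the n-th root of |a_n| is unbounded, the series converges only at z = 6; R = 0.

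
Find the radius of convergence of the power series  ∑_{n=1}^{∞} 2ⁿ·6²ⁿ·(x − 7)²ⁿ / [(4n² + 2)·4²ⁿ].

R = √2/3

The ratio of consecutive coefficients is [(4n² + 2)/(4(n+1)² + 2)] · 2·36/16 → 9/2.
Since the exponent of (x − 7) increases by 2 each term, convergence requires |x − 7|² < 2/9, hence R = √2/3.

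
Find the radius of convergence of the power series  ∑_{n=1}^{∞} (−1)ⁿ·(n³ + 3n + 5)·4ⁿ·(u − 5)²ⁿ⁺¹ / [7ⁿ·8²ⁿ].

R = 4√7

Apply the ratio test: |a_{n+1}| / |a_n| = [((n+1)³ + 3(n+1) + 5)/(n³ + 3n + 5)] · 4/(7·64), which tends to 1/112 as n → ∞.
Since the exponent of (u − 5) increases by 2 each term, convergence requires |u − 5|² < 112, hence R = 4√7.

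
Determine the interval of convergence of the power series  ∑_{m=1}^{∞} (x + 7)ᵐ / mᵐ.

(−∞, ∞)

Root test: |a_m|^(1/m) = 1/m → 0.
The limit is 0 for every x, so R = ∞.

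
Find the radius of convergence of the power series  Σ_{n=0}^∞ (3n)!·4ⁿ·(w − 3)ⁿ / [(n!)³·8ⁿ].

The ratio of consecutive coefficients is (3n+1)·(3n+2)·(3n+3)/(n+1)³ · 4/8 → 27/2.
Convergence for |w − 3| · 27/2 < 1, i.e. |w − 3| < 2/27. So R = 2/27.

R = 2/27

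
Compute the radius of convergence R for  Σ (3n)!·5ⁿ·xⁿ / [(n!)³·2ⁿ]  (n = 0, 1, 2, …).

R = 2/135

The ratio of consecutive coefficients is (3n+1)·(3n+2)·(3n+3)/(n+1)³ · 5/2 → 135/2.
Convergence for |x| · 135/2 < 1, i.e. |x| < 2/135. So R = 2/135.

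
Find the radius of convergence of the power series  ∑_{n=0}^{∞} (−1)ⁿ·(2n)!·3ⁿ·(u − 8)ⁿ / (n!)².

R = 1/12

The ratio of consecutive coefficients is (2n+1)·(2n+2)/(n+1)² · 3 → 12.
Hence the series converges for |u − 8| < 1/(12) = 1/12, so the radius of convergence is 1/12.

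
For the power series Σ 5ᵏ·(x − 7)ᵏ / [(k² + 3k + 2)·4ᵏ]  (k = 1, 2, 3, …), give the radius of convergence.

R = 4/5

By the ratio test, |a_{k+1}/a_k| = [(k² + 3k + 2)/((k+1)² + 3(k+1) + 2)] · 5/4 → 5/4.
Convergence for |x − 7| · 5/4 < 1, i.e. |x − 7| < 4/5. So R = 4/5.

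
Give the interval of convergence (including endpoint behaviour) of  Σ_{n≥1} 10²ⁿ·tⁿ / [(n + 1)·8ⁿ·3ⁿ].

Apply the ratio test: |a_{n+1}| / |a_n| = [(n + 1)/((n+1) + 1)] · 100/(8·3), which tends to 25/6 as n → ∞.
Thus R = 1/(25/6) = 6/25.
At t = 6/25: the terms are asymptotic to a nonzero constant times 1/n, so the series diverges by limit comparison with Σ 1/n.
Check t = -6/25: convergence follows from the alternating series test (terms decrease monotonically to 0).

[-6/25, 6/25)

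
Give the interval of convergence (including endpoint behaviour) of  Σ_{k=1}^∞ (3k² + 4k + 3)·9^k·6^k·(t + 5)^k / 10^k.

Apply the ratio test: |a_{k+1}| / |a_k| = [(3(k+1)² + 4(k+1) + 3)/(3k² + 4k + 3)] · 9·6/10, which tends to 27/5 as k → ∞.
Hence the series converges for |t + 5| < 1/(27/5) = 5/27, so the radius of convergence is 5/27.
Check t = -130/27: the terms do not tend to 0, so the series diverges.
Check t = -140/27: the k-th term does not approach 0; divergence by the term test.

(-140/27, -130/27)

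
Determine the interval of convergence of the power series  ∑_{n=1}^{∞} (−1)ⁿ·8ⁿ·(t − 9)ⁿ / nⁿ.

Root test: |a_n|^(1/n) = 8/n → 0.
The limit is 0 for every t, so R = ∞.

(−∞, ∞)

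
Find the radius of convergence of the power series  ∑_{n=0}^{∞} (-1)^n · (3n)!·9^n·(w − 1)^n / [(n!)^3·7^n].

R = 7/243

The ratio of consecutive coefficients is (3n+1)·(3n+2)·(3n+3)/(n+1)³ · 9/7 → 243/7.
The series converges when 243/7 · |w − 1| < 1, giving R = 7/243.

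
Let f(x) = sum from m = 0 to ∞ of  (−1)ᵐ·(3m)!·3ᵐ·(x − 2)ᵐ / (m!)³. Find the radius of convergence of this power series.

R = 1/81

Apply the ratio test: |a_{m+1}| / |a_m| = (3m+1)·(3m+2)·(3m+3)/(m+1)³ · 3, which tends to 81 as m → ∞.
Convergence for |x − 2| · 81 < 1, i.e. |x − 2| < 1/81. So R = 1/81.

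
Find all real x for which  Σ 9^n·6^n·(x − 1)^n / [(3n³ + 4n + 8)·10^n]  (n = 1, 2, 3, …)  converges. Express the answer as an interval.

[22/27, 32/27]

Apply the ratio test: |a_{n+1}| / |a_n| = [(3n³ + 4n + 8)/(3(n+1)³ + 4(n+1) + 8)] · 9·6/10, which tends to 27/5 as n → ∞.
Convergence for |x − 1| · 27/5 < 1, i.e. |x − 1| < 5/27. So R = 5/27.
When x = 32/27, the series is dominated by a constant times Σ 1/n³, which converges (p = 3 > 1).
At x = 22/27: the terms are on the order of 1/n³, so the series converges absolutely by comparison with the p-series (p = 3 > 1).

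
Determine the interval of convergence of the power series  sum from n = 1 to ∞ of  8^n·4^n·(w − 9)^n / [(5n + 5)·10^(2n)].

[47/8, 97/8)

Apply the ratio test: |a_{n+1}| / |a_n| = [(5n + 5)/(5(n+1) + 5)] · 8·4/100, which tends to 8/25 as n → ∞.
Thus R = 1/(8/25) = 25/8.
At w = 97/8: comparison with the harmonic series Σ 1/n shows the series diverges.
When w = 47/8, convergence follows from the alternating series test (terms decrease monotonically to 0).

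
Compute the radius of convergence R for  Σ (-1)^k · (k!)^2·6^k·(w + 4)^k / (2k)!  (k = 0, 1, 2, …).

R = 2/3

The ratio of consecutive coefficients is (k+1)²/[(2k+1)·(2k+2)] · 6 → 3/2.
Convergence for |w + 4| · 3/2 < 1, i.e. |w + 4| < 2/3. So R = 2/3.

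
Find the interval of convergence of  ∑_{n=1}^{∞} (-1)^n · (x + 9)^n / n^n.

(−∞, ∞)

Root test: |a_n|^(1/n) = 1/n → 0.
Since the n-th root of |a_n| tends to 0, the series converges for all real x; R = ∞.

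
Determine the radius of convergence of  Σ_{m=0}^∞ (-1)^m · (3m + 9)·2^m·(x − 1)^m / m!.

Ratio test: |a_{m+1}/a_m| = (3(m+1) + 9)/(3m + 9) · 2 · 1/(m+1) → 0 as m → ∞.
The limit is 0, so the series converges for all x; R = ∞.

R = ∞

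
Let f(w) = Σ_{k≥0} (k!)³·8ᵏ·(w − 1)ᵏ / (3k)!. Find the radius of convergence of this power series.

R = 27/8

The ratio of consecutive coefficients is (k+1)³/[(3k+1)·(3k+2)·(3k+3)] · 8 → 8/27.
Hence the series converges for |w − 1| < 1/(8/27) = 27/8, so the radius of convergence is 27/8.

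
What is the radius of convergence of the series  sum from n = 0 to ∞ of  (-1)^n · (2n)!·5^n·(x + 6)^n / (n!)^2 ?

Ratio test: |a_{n+1}/a_n| = (2n+1)·(2n+2)/(n+1)² · 5 → 20 as n → ∞.
Thus R = 1/(20) = 1/20.

R = 1/20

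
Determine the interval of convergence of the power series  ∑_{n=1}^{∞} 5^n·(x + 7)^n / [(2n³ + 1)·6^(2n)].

[-71/5, 1/5]

Ratio test: |a_{n+1}/a_n| = [(2n³ + 1)/(2(n+1)³ + 1)] · 5/36 → 5/36 as n → ∞.
Hence the series converges for |x + 7| < 1/(5/36) = 36/5, so the radius of convergence is 36/5.
Check x = 1/5: absolute convergence follows by limit comparison with Σ 1/n³.
Endpoint x = -71/5: absolute convergence follows by limit comparison with Σ 1/n³.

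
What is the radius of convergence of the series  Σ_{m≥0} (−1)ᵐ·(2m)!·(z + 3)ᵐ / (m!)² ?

Ratio test: |a_{m+1}/a_m| = (2m+1)·(2m+2)/(m+1)² → 4 as m → ∞.
Thus R = 1/(4) = 1/4.

R = 1/4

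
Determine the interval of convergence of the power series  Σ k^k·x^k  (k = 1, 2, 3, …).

{0}

By the Cauchy root test, |a_k|^(1/k) = k → ∞.
Since the k-th root of |a_k| is unbounded, the series converges only at x = 0; R = 0.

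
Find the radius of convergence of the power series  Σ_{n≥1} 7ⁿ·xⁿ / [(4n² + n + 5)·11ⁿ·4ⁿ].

Ratio test: |a_{n+1}/a_n| = [(4n² + n + 5)/(4(n+1)² + (n+1) + 5)] · 7/(11·4) → 7/44 as n → ∞.
The series converges when 7/44 · |x| < 1, giving R = 44/7.

R = 44/7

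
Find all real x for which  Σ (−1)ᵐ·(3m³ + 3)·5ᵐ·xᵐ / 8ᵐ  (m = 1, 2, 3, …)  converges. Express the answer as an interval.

(-8/5, 8/5)

Ratio test: |a_{m+1}/a_m| = [(3(m+1)³ + 3)/(3m³ + 3)] · 5/8 → 5/8 as m → ∞.
Hence the series converges for |x| < 1/(5/8) = 8/5, so the radius of convergence is 8/5.
Endpoint x = 8/5: the terms do not tend to 0, so the series diverges.
Check x = -8/5: the terms have absolute value of order m³, which does not tend to 0, so the series diverges by the divergence test.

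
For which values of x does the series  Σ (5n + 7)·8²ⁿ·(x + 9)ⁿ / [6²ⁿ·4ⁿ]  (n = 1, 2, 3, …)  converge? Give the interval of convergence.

(-45/4, -27/4)

Apply the ratio test: |a_{n+1}| / |a_n| = [(5(n+1) + 7)/(5n + 7)] · 64/(36·4), which tends to 4/9 as n → ∞.
Thus R = 1/(4/9) = 9/4.
Endpoint x = -27/4: the terms do not tend to 0, so the series diverges.
Check x = -45/4: the terms have absolute value of order n, which does not tend to 0, so the series diverges by the divergence test.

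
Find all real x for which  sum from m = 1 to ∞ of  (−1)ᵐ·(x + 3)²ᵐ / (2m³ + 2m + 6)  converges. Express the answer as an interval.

[-4, -2]

The ratio of consecutive coefficients is (2m³ + 2m + 6)/(2(m+1)³ + 2(m+1) + 6) → 1.
Writing y = (x + 3)², the series in y has radius 1, so |x + 3| < √(1) = 1 and R = 1.
At x = -2: the terms are on the order of 1/m³, so the series converges absolutely by comparison with the p-series (p = 3 > 1).
At x = -4: the terms are on the order of 1/m³, so the series converges absolutely by comparison with the p-series (p = 3 > 1).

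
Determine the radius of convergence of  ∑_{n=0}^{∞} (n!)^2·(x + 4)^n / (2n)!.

R = 4

Apply the ratio test: |a_{n+1}| / |a_n| = (n+1)²/[(2n+1)·(2n+2)], which tends to 1/4 as n → ∞.
Thus R = 1/(1/4) = 4.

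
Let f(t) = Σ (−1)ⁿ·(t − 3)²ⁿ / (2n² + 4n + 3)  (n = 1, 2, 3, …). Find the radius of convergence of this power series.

Ratio test: |a_{n+1}/a_n| = (2n² + 4n + 3)/(2(n+1)² + 4(n+1) + 3) → 1 as n → ∞.
Since the exponent of (t − 3) increases by 2 each term, convergence requires |t − 3|² < 1, hence R = 1.

R = 1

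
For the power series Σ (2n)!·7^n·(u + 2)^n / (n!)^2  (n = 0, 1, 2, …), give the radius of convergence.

Ratio test: |a_{n+1}/a_n| = (2n+1)·(2n+2)/(n+1)² · 7 → 28 as n → ∞.
Thus R = 1/(28) = 1/28.

R = 1/28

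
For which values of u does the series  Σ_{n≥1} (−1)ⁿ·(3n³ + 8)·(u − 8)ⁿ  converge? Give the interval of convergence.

(7, 9)

The ratio of consecutive coefficients is (3(n+1)³ + 8)/(3n³ + 8) → 1.
So the series converges when |u − 8| < 1 and diverges when |u − 8| > 1; R = 1.
Check u = 9: the n-th term does not approach 0; divergence by the term test.
When u = 7, the terms do not tend to 0, so the series diverges.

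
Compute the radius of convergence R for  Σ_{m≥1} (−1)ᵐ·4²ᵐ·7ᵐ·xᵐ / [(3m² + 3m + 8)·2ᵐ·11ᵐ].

Ratio test: |a_{m+1}/a_m| = [(3m² + 3m + 8)/(3(m+1)² + 3(m+1) + 8)] · 16·7/(2·11) → 56/11 as m → ∞.
Hence the series converges for |x| < 1/(56/11) = 11/56, so the radius of convergence is 11/56.

R = 11/56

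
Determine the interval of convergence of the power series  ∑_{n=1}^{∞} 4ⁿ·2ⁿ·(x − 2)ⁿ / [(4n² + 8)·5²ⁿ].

[-9/8, 41/8]

Ratio test: |a_{n+1}/a_n| = [(4n² + 8)/(4(n+1)² + 8)] · 4·2/25 → 8/25 as n → ∞.
Hence the series converges for |x − 2| < 1/(8/25) = 25/8, so the radius of convergence is 25/8.
Check x = 41/8: absolute convergence follows by limit comparison with Σ 1/n².
Endpoint x = -9/8: the series is dominated by a constant times Σ 1/n², which converges (p = 2 > 1).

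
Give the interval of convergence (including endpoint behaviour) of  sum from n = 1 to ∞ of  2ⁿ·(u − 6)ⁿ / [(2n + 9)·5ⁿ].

[7/2, 17/2)

The ratio of consecutive coefficients is [(2n + 9)/(2(n+1) + 9)] · 2/5 → 2/5.
The series converges when 2/5 · |u − 6| < 1, giving R = 5/2.
At u = 17/2: the terms behave like c/n; limit comparison with the harmonic series gives divergence.
Check u = 7/2: the terms alternate in sign and decrease monotonically to 0 in absolute value (size ~ c/n), so the alternating series test gives convergence.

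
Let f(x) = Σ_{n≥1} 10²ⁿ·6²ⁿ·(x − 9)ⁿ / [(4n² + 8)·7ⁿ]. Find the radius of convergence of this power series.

R = 7/3600

By the ratio test, |a_{n+1}/a_n| = [(4n² + 8)/(4(n+1)² + 8)] · 100·36/7 → 3600/7.
Convergence for |x − 9| · 3600/7 < 1, i.e. |x − 9| < 7/3600. So R = 7/3600.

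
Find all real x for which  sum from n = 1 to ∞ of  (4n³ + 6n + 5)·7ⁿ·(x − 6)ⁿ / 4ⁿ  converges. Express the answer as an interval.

(38/7, 46/7)

Apply the ratio test: |a_{n+1}| / |a_n| = [(4(n+1)³ + 6(n+1) + 5)/(4n³ + 6n + 5)] · 7/4, which tends to 7/4 as n → ∞.
The series converges when 7/4 · |x − 6| < 1, giving R = 4/7.
At x = 46/7: the n-th term does not approach 0; divergence by the term test.
Check x = 38/7: the terms do not tend to 0, so the series diverges.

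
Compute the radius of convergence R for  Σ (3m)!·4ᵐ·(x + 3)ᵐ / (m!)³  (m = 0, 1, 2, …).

R = 1/108

By the ratio test, |a_{m+1}/a_m| = (3m+1)·(3m+2)·(3m+3)/(m+1)³ · 4 → 108.
Convergence for |x + 3| · 108 < 1, i.e. |x + 3| < 1/108. So R = 1/108.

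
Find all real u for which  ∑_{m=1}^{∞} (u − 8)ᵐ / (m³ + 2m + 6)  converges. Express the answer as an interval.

[7, 9]

The ratio of consecutive coefficients is (m³ + 2m + 6)/((m+1)³ + 2(m+1) + 6) → 1.
Convergence for |u − 8| < 1, so R = 1.
Endpoint u = 9: the series is dominated by a constant times Σ 1/m³, which converges (p = 3 > 1).
At u = 7: absolute convergence follows by limit comparison with Σ 1/m³.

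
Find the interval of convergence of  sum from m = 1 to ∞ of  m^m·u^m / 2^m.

By the Cauchy root test, |a_m|^(1/m) = m/2 → ∞.
Since the m-th root of |a_m| is unbounded, the series converges only at u = 0; R = 0.

{0}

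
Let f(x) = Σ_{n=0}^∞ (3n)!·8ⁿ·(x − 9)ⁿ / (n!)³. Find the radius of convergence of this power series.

The ratio of consecutive coefficients is (3n+1)·(3n+2)·(3n+3)/(n+1)³ · 8 → 216.
Convergence for |x − 9| · 216 < 1, i.e. |x − 9| < 1/216. So R = 1/216.

R = 1/216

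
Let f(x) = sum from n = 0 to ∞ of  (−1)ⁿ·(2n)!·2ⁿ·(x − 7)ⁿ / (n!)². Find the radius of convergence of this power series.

Ratio test: |a_{n+1}/a_n| = (2n+1)·(2n+2)/(n+1)² · 2 → 8 as n → ∞.
Hence the series converges for |x − 7| < 1/(8) = 1/8, so the radius of convergence is 1/8.

R = 1/8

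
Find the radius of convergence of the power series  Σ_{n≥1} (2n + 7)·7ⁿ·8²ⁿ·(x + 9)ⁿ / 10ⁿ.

By the ratio test, |a_{n+1}/a_n| = [(2(n+1) + 7)/(2n + 7)] · 7·64/10 → 224/5.
Thus R = 1/(224/5) = 5/224.

R = 5/224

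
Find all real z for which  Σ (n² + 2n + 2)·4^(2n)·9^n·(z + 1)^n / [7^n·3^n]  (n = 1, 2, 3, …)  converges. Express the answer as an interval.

The ratio of consecutive coefficients is [((n+1)² + 2(n+1) + 2)/(n² + 2n + 2)] · 16·9/(7·3) → 48/7.
The series converges when 48/7 · |z + 1| < 1, giving R = 7/48.
When z = -41/48, the terms do not tend to 0, so the series diverges.
Check z = -55/48: the n-th term does not approach 0; divergence by the term test.

(-55/48, -41/48)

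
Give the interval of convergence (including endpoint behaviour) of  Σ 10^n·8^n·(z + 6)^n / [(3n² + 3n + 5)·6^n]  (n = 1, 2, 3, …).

[-243/40, -237/40]

The ratio of consecutive coefficients is [(3n² + 3n + 5)/(3(n+1)² + 3(n+1) + 5)] · 10·8/6 → 40/3.
The series converges when 40/3 · |z + 6| < 1, giving R = 3/40.
Check z = -237/40: the series is dominated by a constant times Σ 1/n², which converges (p = 2 > 1).
Endpoint z = -243/40: absolute convergence follows by limit comparison with Σ 1/n².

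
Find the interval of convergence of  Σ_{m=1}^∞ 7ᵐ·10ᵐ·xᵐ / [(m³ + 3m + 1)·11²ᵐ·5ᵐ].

Ratio test: |a_{m+1}/a_m| = [(m³ + 3m + 1)/((m+1)³ + 3(m+1) + 1)] · 7·10/(121·5) → 14/121 as m → ∞.
Convergence for |x| · 14/121 < 1, i.e. |x| < 121/14. So R = 121/14.
At x = 121/14: the series is dominated by a constant times Σ 1/m³, which converges (p = 3 > 1).
Check x = -121/14: the terms are on the order of 1/m³, so the series converges absolutely by comparison with the p-series (p = 3 > 1).

[-121/14, 121/14]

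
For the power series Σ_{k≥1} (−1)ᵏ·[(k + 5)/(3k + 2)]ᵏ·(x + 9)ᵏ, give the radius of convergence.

Applying the root test, |a_k|^(1/k) = (k + 5)/(3k + 2) → 1/3.
The series converges when 1/3 · |x + 9| < 1, giving R = 3.

R = 3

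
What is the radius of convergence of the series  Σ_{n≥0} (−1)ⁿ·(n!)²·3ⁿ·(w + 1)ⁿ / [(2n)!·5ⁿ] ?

By the ratio test, |a_{n+1}/a_n| = (n+1)²/[(2n+1)·(2n+2)] · 3/5 → 3/20.
The series converges when 3/20 · |w + 1| < 1, giving R = 20/3.

R = 20/3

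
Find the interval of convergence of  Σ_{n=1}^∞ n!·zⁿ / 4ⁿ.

By the ratio test, |a_{n+1}/a_n| = (n+1) · 1/4 → ∞.
The ratio grows without bound, so the series diverges whenever z ≠ 0; it converges only at z = 0. R = 0.

{0}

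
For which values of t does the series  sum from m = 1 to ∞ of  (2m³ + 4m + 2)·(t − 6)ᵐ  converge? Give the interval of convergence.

Apply the ratio test: |a_{m+1}| / |a_m| = (2(m+1)³ + 4(m+1) + 2)/(2m³ + 4m + 2), which tends to 1 as m → ∞.
So the series converges when |t − 6| < 1 and diverges when |t − 6| > 1; R = 1.
Check t = 7: the m-th term does not approach 0; divergence by the term test.
Endpoint t = 5: the terms do not tend to 0, so the series diverges.

(5, 7)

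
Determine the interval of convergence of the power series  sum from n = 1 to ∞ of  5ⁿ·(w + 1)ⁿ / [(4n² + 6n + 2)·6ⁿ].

[-11/5, 1/5]

Ratio test: |a_{n+1}/a_n| = [(4n² + 6n + 2)/(4(n+1)² + 6(n+1) + 2)] · 5/6 → 5/6 as n → ∞.
Thus R = 1/(5/6) = 6/5.
At w = 1/5: the terms are on the order of 1/n², so the series converges absolutely by comparison with the p-series (p = 2 > 1).
When w = -11/5, the terms are on the order of 1/n², so the series converges absolutely by comparison with the p-series (p = 2 > 1).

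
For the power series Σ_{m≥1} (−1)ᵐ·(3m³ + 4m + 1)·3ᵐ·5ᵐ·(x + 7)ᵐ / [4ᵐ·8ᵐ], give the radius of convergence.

By the ratio test, |a_{m+1}/a_m| = [(3(m+1)³ + 4(m+1) + 1)/(3m³ + 4m + 1)] · 3·5/(4·8) → 15/32.
The series converges when 15/32 · |x + 7| < 1, giving R = 32/15.

R = 32/15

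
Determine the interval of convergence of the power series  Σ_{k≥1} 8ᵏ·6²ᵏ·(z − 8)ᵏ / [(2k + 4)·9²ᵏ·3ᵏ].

Apply the ratio test: |a_{k+1}| / |a_k| = [(2k + 4)/(2(k+1) + 4)] · 8·36/(81·3), which tends to 32/27 as k → ∞.
The series converges when 32/27 · |z − 8| < 1, giving R = 27/32.
Endpoint z = 283/32: the terms are asymptotic to a nonzero constant times 1/k, so the series diverges by limit comparison with Σ 1/k.
Endpoint z = 229/32: an alternating series whose terms decrease to 0 in absolute value, so it converges by the Leibniz criterion.

[229/32, 283/32)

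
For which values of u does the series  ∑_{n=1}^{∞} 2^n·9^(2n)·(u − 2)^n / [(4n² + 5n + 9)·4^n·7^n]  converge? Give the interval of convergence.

Ratio test: |a_{n+1}/a_n| = [(4n² + 5n + 9)/(4(n+1)² + 5(n+1) + 9)] · 2·81/(4·7) → 81/14 as n → ∞.
Thus R = 1/(81/14) = 14/81.
When u = 176/81, the terms are on the order of 1/n², so the series converges absolutely by comparison with the p-series (p = 2 > 1).
Endpoint u = 148/81: the series is dominated by a constant times Σ 1/n², which converges (p = 2 > 1).

[148/81, 176/81]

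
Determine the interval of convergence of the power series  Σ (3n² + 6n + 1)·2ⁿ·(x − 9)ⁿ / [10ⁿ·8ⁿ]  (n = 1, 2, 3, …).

(-31, 49)

The ratio of consecutive coefficients is [(3(n+1)² + 6(n+1) + 1)/(3n² + 6n + 1)] · 2/(10·8) → 1/40.
Thus R = 1/(1/40) = 40.
Check x = 49: the n-th term does not approach 0; divergence by the term test.
Endpoint x = -31: the terms have absolute value of order n², which does not tend to 0, so the series diverges by the divergence test.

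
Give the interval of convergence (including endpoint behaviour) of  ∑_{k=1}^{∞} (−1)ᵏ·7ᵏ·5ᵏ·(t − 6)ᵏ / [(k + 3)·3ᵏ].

(207/35, 213/35]

The ratio of consecutive coefficients is [(k + 3)/((k+1) + 3)] · 7·5/3 → 35/3.
Thus R = 1/(35/3) = 3/35.
When t = 213/35, the terms alternate in sign and decrease monotonically to 0 in absolute value (size ~ c/k), so the alternating series test gives convergence.
When t = 207/35, the terms are asymptotic to a nonzero constant times 1/k, so the series diverges by limit comparison with Σ 1/k.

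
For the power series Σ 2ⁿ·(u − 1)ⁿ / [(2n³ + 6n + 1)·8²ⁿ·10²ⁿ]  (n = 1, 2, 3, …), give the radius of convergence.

Ratio test: |a_{n+1}/a_n| = [(2n³ + 6n + 1)/(2(n+1)³ + 6(n+1) + 1)] · 2/(64·100) → 1/3200 as n → ∞.
Convergence for |u − 1| · 1/3200 < 1, i.e. |u − 1| < 3200. So R = 3200.

R = 3200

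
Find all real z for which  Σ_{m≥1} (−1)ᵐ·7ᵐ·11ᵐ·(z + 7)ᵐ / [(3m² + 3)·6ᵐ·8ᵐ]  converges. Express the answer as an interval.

The ratio of consecutive coefficients is [(3m² + 3)/(3(m+1)² + 3)] · 7·11/(6·8) → 77/48.
Thus R = 1/(77/48) = 48/77.
Endpoint z = -491/77: absolute convergence follows by limit comparison with Σ 1/m².
At z = -587/77: absolute convergence follows by limit comparison with Σ 1/m².

[-587/77, -491/77]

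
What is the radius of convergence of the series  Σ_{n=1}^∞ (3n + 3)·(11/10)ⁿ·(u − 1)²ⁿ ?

Ratio test: |a_{n+1}/a_n| = [(3(n+1) + 3)/(3n + 3)] · 11/10 → 11/10 as n → ∞.
Since the exponent of (u − 1) increases by 2 each term, convergence requires |u − 1|² < 10/11, hence R = √110/11.

R = √110/11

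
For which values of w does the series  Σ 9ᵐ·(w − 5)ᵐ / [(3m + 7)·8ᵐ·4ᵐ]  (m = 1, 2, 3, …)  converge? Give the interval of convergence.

The ratio of consecutive coefficients is [(3m + 7)/(3(m+1) + 7)] · 9/(8·4) → 9/32.
Thus R = 1/(9/32) = 32/9.
At w = 77/9: the terms are asymptotic to a nonzero constant times 1/m, so the series diverges by limit comparison with Σ 1/m.
Check w = 13/9: convergence follows from the alternating series test (terms decrease monotonically to 0).

[13/9, 77/9)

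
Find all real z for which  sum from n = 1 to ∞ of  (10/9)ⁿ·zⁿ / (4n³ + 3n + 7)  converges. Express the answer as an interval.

The ratio of consecutive coefficients is [(4n³ + 3n + 7)/(4(n+1)³ + 3(n+1) + 7)] · 10/9 → 10/9.
The series converges when 10/9 · |z| < 1, giving R = 9/10.
Check z = 9/10: absolute convergence follows by limit comparison with Σ 1/n³.
At z = -9/10: the series is dominated by a constant times Σ 1/n³, which converges (p = 3 > 1).

[-9/10, 9/10]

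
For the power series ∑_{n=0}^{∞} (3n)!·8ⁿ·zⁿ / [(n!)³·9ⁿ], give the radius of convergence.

By the ratio test, |a_{n+1}/a_n| = (3n+1)·(3n+2)·(3n+3)/(n+1)³ · 8/9 → 24.
Convergence for |z| · 24 < 1, i.e. |z| < 1/24. So R = 1/24.

R = 1/24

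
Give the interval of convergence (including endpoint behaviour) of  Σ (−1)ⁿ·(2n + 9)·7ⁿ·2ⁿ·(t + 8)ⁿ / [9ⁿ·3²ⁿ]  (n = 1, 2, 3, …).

(-193/14, -31/14)

The ratio of consecutive coefficients is [(2(n+1) + 9)/(2n + 9)] · 7·2/(9·9) → 14/81.
The series converges when 14/81 · |t + 8| < 1, giving R = 81/14.
When t = -31/14, the n-th term does not approach 0; divergence by the term test.
At t = -193/14: the terms do not tend to 0, so the series diverges.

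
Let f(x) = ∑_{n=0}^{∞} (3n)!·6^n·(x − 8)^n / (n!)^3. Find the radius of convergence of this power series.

Apply the ratio test: |a_{n+1}| / |a_n| = (3n+1)·(3n+2)·(3n+3)/(n+1)³ · 6, which tends to 162 as n → ∞.
The series converges when 162 · |x − 8| < 1, giving R = 1/162.

R = 1/162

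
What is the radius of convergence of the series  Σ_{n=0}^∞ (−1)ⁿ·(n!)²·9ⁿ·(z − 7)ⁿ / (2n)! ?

Apply the ratio test: |a_{n+1}| / |a_n| = (n+1)²/[(2n+1)·(2n+2)] · 9, which tends to 9/4 as n → ∞.
Thus R = 1/(9/4) = 4/9.

R = 4/9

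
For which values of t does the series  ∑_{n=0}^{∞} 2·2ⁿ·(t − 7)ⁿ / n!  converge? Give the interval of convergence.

(−∞, ∞)

Apply the ratio test: |a_{n+1}| / |a_n| = 2/2 · 2 · 1/(n+1), which tends to 0 as n → ∞.
The limit is 0, so the series converges for all t; R = ∞.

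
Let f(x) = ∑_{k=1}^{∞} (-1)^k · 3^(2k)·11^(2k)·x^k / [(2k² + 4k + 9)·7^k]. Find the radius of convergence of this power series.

Ratio test: |a_{k+1}/a_k| = [(2k² + 4k + 9)/(2(k+1)² + 4(k+1) + 9)] · 9·121/7 → 1089/7 as k → ∞.
The series converges when 1089/7 · |x| < 1, giving R = 7/1089.

R = 7/1089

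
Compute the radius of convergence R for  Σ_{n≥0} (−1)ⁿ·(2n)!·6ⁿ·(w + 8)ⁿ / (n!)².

By the ratio test, |a_{n+1}/a_n| = (2n+1)·(2n+2)/(n+1)² · 6 → 24.
The series converges when 24 · |w + 8| < 1, giving R = 1/24.

R = 1/24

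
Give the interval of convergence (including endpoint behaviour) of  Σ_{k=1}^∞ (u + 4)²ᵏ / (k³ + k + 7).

The ratio of consecutive coefficients is (k³ + k + 7)/((k+1)³ + (k+1) + 7) → 1.
Since the exponent of (u + 4) increases by 2 each term, convergence requires |u + 4|² < 1, hence R = 1.
At u = -3: the series is dominated by a constant times Σ 1/k³, which converges (p = 3 > 1).
Check u = -5: the terms are on the order of 1/k³, so the series converges absolutely by comparison with the p-series (p = 3 > 1).

[-5, -3]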